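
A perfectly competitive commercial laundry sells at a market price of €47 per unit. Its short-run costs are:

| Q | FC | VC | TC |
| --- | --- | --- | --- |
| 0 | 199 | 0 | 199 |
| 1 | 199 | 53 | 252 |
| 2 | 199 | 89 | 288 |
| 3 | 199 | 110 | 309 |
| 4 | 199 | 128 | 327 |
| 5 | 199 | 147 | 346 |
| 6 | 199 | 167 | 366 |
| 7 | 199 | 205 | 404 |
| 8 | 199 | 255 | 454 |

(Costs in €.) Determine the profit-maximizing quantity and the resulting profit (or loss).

Q = 7; profit = -€75

Tabulate TR − TC: Q=0: -199; Q=1: -205; Q=2: -194; Q=3: -168; Q=4: -139; Q=5: -111; Q=6: -84; Q=7: -75; Q=8: -78.
Profit is maximized at Q = 7. AVC there is 205/7 = €29.29 ≤ P, so producing beats shutting down (which would give -€199).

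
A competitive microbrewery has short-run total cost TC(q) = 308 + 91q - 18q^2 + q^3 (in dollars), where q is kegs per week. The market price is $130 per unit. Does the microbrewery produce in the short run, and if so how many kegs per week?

From TC, MC = TC'(q) = 91 - 36q + 3q^2 and AVC = VC/q = 91 - 18q + q^2.
AVC is minimized where dAVC/dq = -18 + 2q = 0, at q = 9; min AVC = 91 - 18·9 + 9^2 = $10.
Since P = $130 ≥ min AVC = $10, price covers variable cost and the firm should produce.
Solving P = MC: -39 - 36q + 3q^2 = 0 ⇒ q = -1 or 13. On the upward-sloping branch, q* = 13.
Check: AVC at q = 13 is $26 ≤ P, so revenue covers variable cost.
Profit = P·q − TC = 130·13 − 646 = $1044.

Produce at q = 13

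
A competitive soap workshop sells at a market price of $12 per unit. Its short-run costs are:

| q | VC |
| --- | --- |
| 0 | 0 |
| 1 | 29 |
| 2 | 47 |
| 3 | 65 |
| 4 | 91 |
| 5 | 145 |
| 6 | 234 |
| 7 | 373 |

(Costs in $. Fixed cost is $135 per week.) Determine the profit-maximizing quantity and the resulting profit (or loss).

q = 0 (shut down); profit = -$135

Tabulate TR − TC: q=0: -135; q=1: -152; q=2: -158; q=3: -164; q=4: -178; q=5: -220; q=6: -297; q=7: -424.
Profit is highest at q = 0. Equivalently, the lowest AVC in the table is 65/3 ≈ $21.67 at q = 3, and P = $12 falls below it — price never covers variable cost, so the firm shuts down and loses only its fixed cost.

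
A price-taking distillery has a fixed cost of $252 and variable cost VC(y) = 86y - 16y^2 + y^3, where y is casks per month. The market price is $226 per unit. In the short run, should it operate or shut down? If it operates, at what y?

Produce at y = 14

From TC, MC = TC'(y) = 86 - 32y + 3y^2 and AVC = VC/y = 86 - 16y + y^2.
AVC hits its minimum where MC = AVC, at y = 8, giving min AVC = 86 - 16·8 + 8^2 = $22.
Because $226 ≥ $22, revenue can cover variable cost; the firm operates.
Solving P = MC: -140 - 32y + 3y^2 = 0 ⇒ y = -10/3 or 14. On the upward-sloping branch, y* = 14.
Check: AVC at y = 14 is $58 ≤ P, so revenue covers variable cost.
Profit = P·y − TC = 226·14 − 1064 = $2100.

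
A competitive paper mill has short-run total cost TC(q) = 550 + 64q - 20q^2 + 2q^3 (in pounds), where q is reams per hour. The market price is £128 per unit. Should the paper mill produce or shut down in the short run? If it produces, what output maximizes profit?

Strip out fixed cost: VC = 64q - 20q^2 + 2q^3. Then AVC = 64 - 20q + 2q^2 and MC = 64 - 40q + 6q^2.
AVC is minimized where dAVC/dq = -20 + 4q = 0, at q = 5; min AVC = 64 - 20·5 + 2·5^2 = £14.
Since P = £128 ≥ min AVC = £14, price covers variable cost and the firm should produce.
Solving P = MC: -64 - 40q + 6q^2 = 0 ⇒ q = -4/3 or 8. On the upward-sloping branch, q* = 8.
Check: AVC at q = 8 is £32 ≤ P, so revenue covers variable cost.
Profit = P·q − TC = 128·8 − 806 = £218.

Produce at q = 8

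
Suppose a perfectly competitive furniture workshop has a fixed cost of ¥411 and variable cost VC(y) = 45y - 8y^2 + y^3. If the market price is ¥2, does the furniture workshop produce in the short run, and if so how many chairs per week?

From TC, MC = TC'(y) = 45 - 16y + 3y^2 and AVC = VC/y = 45 - 8y + y^2.
AVC hits its minimum where MC = AVC, at y = 4, giving min AVC = 45 - 8·4 + 4^2 = ¥29.
P = ¥2 lies below min AVC = ¥29; no output level covers variable cost.
The firm minimizes its loss by shutting down and losing only its fixed cost of ¥411.

Shut down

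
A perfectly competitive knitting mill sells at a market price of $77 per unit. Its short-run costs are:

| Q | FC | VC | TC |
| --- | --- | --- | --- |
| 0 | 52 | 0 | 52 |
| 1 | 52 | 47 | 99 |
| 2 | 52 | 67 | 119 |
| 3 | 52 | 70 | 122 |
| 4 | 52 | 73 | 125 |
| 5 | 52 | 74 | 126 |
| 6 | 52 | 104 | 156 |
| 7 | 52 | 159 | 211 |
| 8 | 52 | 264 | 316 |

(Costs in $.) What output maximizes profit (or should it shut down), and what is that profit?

Tabulate TR − TC: Q=0: -52; Q=1: -22; Q=2: 35; Q=3: 109; Q=4: 183; Q=5: 259; Q=6: 306; Q=7: 328; Q=8: 300.
Profit is maximized at Q = 7. AVC there is 159/7 = $22.71 ≤ P, so producing beats shutting down (which would give -$52).

Q = 7; profit = $328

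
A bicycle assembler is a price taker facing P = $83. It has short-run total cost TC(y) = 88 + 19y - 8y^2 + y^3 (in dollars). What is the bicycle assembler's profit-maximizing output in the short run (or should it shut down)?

From TC, MC = TC'(y) = 19 - 16y + 3y^2 and AVC = VC/y = 19 - 8y + y^2.
AVC is minimized where dAVC/dy = -8 + 2y = 0, at y = 4; min AVC = 19 - 8·4 + 4^2 = $3.
Because $83 ≥ $3, revenue can cover variable cost; the firm operates.
P = MC gives -64 - 16y + 3y^2 = 0, with roots -8/3 and 8. Take the larger (rising MC): y* = 8.
Check: AVC at y = 8 is $19 ≤ P, so revenue covers variable cost.
Profit = P·y − TC = 83·8 − 240 = $424.

Produce at y = 8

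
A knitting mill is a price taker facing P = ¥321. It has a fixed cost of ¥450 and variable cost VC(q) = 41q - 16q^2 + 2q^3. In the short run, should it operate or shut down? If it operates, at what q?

Variable cost is VC = 41q - 16q^2 + 2q^3, so AVC = VC/q = 41 - 16q + 2q^2 and MC = dTC/dq = 41 - 32q + 6q^2.
AVC is minimized where dAVC/dq = -16 + 4q = 0, at q = 4; min AVC = 41 - 16·4 + 2·4^2 = ¥9.
Because ¥321 ≥ ¥9, revenue can cover variable cost; the firm operates.
Solving P = MC: -280 - 32q + 6q^2 = 0 ⇒ q = -14/3 or 10. On the upward-sloping branch, q* = 10.
Check: AVC at q = 10 is ¥81 ≤ P, so revenue covers variable cost.
Profit = P·q − TC = 321·10 − 1260 = ¥1950.

Produce at q = 10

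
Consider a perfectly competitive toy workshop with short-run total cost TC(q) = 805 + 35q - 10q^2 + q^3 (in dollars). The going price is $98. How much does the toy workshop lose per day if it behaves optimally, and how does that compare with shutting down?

AVC = 35 - 10q + q^2 has its minimum $10 at q = 5; price $98 clears that bar, so the firm operates.
With MC = 35 - 20q + 3q^2, P = MC on the upward-sloping part at q* = 9.
TR = 98·9 = 882. TC = 805 + 234 = 1039. Profit = 882 − 1039 = -$157.
Shutting down would mean losing the fixed cost of $805, so operating at a loss of $157 is better by $648.

Profit = -$157 at q = 9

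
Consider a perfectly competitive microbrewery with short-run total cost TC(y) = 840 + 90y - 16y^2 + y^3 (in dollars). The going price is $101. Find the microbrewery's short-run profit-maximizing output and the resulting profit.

AVC = 90 - 16y + y^2 has its minimum $26 at y = 8; price $101 clears that bar, so the firm operates.
With MC = 90 - 32y + 3y^2, P = MC on the upward-sloping part at y* = 11.
TR = 101·11 = 1111. TC = 840 + 385 = 1225. Profit = 1111 − 1225 = -$114.
By producing, the firm covers all variable cost plus $726 of fixed cost; shutting down would lose the full $840.

Profit = -$114 at y = 11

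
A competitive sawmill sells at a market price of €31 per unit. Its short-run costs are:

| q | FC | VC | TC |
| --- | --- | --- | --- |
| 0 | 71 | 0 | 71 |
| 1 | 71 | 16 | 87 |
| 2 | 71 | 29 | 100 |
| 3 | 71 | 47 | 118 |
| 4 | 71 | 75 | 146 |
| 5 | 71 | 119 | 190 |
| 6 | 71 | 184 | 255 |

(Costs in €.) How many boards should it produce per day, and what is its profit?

q = 4; profit = -€22

Tabulate TR − TC: q=0: -71; q=1: -56; q=2: -38; q=3: -25; q=4: -22; q=5: -35; q=6: -69.
Profit is maximized at q = 4. AVC there is 75/4 = €18.75 ≤ P, so producing beats shutting down (which would give -€71).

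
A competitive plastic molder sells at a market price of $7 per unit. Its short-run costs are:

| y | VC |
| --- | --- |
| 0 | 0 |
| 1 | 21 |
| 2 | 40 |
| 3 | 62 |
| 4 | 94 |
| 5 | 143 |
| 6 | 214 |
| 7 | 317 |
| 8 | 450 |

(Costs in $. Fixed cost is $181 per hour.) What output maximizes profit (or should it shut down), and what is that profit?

y = 0 (shut down); profit = -$181

Compute π = P·y − TC at each output: y=0: -181; y=1: -195; y=2: -207; y=3: -222; y=4: -247; y=5: -289; y=6: -353; y=7: -449; y=8: -575.
Profit is highest at y = 0. Equivalently, the lowest AVC in the table is 40/2 ≈ $20 at y = 2, and P = $7 falls below it — price never covers variable cost, so the firm shuts down and loses only its fixed cost.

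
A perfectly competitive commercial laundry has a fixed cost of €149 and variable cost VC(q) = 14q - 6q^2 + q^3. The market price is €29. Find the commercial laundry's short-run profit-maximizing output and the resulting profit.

Profit = -€49 at q = 5

AVC = 14 - 6q + q^2 has its minimum €5 at q = 3; price €29 clears that bar, so the firm operates.
With MC = 14 - 12q + 3q^2, P = MC on the upward-sloping part at q* = 5.
TR = 29·5 = 145. TC = 149 + 45 = 194. Profit = 145 − 194 = -€49.
That loss of €49 beats the €149 the firm would lose by shutting down; producing recovers €100 of fixed cost.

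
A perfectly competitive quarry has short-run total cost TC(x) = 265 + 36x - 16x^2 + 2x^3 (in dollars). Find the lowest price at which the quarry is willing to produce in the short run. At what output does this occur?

$4 per unit, at x = 4

Short-run supply begins at min AVC. From VC = 36x - 16x^2 + 2x^3, AVC = 36 - 16x + 2x^2.
dAVC/dx = -16 + 4x = 0 gives x = 4. min AVC = 36 - 16·4 + 2·4^2 = 4.
The firm shuts down for any P below $4.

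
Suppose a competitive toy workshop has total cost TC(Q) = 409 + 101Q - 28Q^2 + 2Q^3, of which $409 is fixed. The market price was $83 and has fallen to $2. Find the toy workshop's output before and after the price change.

Output falls from 9 to 0 (the firm shuts down)

AVC = 101 - 28Q + 2Q^2, minimized at Q = 7 where min AVC = $3. MC = 101 - 56Q + 6Q^2.
With P = $83 above the shutdown price, P = MC gives Q = 9.
At P = $2 < min AVC = $3, price no longer covers variable cost at any output, so the firm shuts down: Q = 0.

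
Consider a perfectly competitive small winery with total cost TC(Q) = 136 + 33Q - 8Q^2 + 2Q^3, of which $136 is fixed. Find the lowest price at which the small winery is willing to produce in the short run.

The firm shuts down when price falls below the minimum of average variable cost. AVC = VC/Q = 33 - 8Q + 2Q^2.
dAVC/dQ = -8 + 4Q = 0 gives Q = 2. min AVC = 33 - 8·2 + 2·2^2 = 25.
The firm shuts down for any P below $25.

$25 per unit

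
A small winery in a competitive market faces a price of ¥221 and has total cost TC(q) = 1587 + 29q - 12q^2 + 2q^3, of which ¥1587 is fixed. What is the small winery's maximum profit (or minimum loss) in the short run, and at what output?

AVC = 29 - 12q + 2q^2; min AVC = ¥11 at q = 3. Since P = ¥221 ≥ min AVC, the firm produces.
MC = 29 - 24q + 6q^2. Setting P = MC and taking the root on the rising branch gives q* = 8.
TR = 221·8 = 1768. TC = 1587 + 488 = 2075. Profit = 1768 − 2075 = -¥307.
Shutting down would mean losing the fixed cost of ¥1587, so operating at a loss of ¥307 is better by ¥1280.

Profit = -¥307 at q = 8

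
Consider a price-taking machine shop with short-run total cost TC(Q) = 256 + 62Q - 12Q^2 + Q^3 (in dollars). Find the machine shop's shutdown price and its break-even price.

AVC = 62 - 12Q + Q^2; minimized at Q = 6, giving min AVC = $26. That is the shutdown price.
ATC = 256/Q + 62 - 12Q + Q^2. Setting dATC/dQ = −256/Q^2 − 12 + 2Q = 0 gives Q = 8 (since 2·8^3 − 12·8^2 = 256).
min ATC = 256/8 + 62 − 12·8 + 8^2 = $62. That is the break-even price.
For $26 ≤ P < $62 the firm produces at a loss; below $26 it shuts down.

Shutdown price = $26; break-even price = $62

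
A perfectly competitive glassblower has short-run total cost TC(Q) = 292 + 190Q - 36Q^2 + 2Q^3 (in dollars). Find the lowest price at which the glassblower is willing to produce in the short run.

The shutdown price is the minimum of AVC. VC = 190Q - 36Q^2 + 2Q^3, so AVC = 190 - 36Q + 2Q^2.
dAVC/dQ = -36 + 4Q = 0 gives Q = 9. min AVC = 190 - 36·9 + 2·9^2 = 28.
The firm shuts down for any P below $28.

$28 per unit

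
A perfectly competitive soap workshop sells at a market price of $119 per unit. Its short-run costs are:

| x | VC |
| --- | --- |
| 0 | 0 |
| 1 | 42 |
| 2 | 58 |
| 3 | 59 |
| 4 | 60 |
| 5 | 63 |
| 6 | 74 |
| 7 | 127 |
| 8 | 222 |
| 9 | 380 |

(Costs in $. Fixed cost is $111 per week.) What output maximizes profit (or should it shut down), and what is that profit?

x = 8; profit = $619

Tabulate TR − TC: x=0: -111; x=1: -34; x=2: 69; x=3: 187; x=4: 305; x=5: 421; x=6: 529; x=7: 595; x=8: 619; x=9: 580.
Profit is maximized at x = 8. AVC there is 222/8 = $27.75 ≤ P, so producing beats shutting down (which would give -$111).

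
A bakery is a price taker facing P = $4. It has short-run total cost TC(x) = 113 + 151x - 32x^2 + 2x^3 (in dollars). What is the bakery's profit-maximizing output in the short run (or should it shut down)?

Shut down

Variable cost is VC = 151x - 32x^2 + 2x^3, so AVC = VC/x = 151 - 32x + 2x^2 and MC = dTC/dx = 151 - 64x + 6x^2.
The AVC parabola has its vertex at x = 32/4 = 8, where AVC = 151 - 32·8 + 2·8^2 = $23.
P = $4 lies below min AVC = $23; no output level covers variable cost.
The firm minimizes its loss by shutting down and losing only its fixed cost of $113.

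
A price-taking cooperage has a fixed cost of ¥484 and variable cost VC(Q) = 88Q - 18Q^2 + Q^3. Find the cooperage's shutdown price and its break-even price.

Shutdown price = min AVC. AVC = 88 - 18Q + Q^2, with vertex at Q = 9 and minimum ¥7.
ATC = 484/Q + 88 - 18Q + Q^2. Setting dATC/dQ = −484/Q^2 − 18 + 2Q = 0 gives Q = 11 (since 2·11^3 − 18·11^2 = 484).
min ATC = 484/11 + 88 − 18·11 + 11^2 = ¥55. That is the break-even price.
Between these two prices the firm operates at a loss; above ¥55 it earns a profit.

Shutdown price = ¥7; break-even price = ¥55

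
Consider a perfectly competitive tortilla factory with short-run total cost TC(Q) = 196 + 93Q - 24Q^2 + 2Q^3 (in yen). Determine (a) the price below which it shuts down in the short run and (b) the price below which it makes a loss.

AVC = 93 - 24Q + 2Q^2; minimized at Q = 6, giving min AVC = ¥21. That is the shutdown price.
ATC = 196/Q + 93 - 24Q + 2Q^2. Setting dATC/dQ = −196/Q^2 − 24 + 4Q = 0 gives Q = 7 (since 4·7^3 − 24·7^2 = 196).
min ATC = 196/7 + 93 − 24·7 + 2·7^2 = ¥51. That is the break-even price.
Between these two prices the firm operates at a loss; above ¥51 it earns a profit.

Shutdown price = ¥21; break-even price = ¥51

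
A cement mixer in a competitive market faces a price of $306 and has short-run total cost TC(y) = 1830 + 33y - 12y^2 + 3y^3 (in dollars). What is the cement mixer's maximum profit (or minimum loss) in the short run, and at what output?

Profit = -$360 at y = 7

AVC = 33 - 12y + 3y^2 has its minimum $21 at y = 2; price $306 clears that bar, so the firm operates.
With MC = 33 - 24y + 9y^2, P = MC on the upward-sloping part at y* = 7.
TR = 306·7 = 2142. TC = 1830 + 672 = 2502. Profit = 2142 − 2502 = -$360.
Shutting down would mean losing the fixed cost of $1830, so operating at a loss of $360 is better by $1470.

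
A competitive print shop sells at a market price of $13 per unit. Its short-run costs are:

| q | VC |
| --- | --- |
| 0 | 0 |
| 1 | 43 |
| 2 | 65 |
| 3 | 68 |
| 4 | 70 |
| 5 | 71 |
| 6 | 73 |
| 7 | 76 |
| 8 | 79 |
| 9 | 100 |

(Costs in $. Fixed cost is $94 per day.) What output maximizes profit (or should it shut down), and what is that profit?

q = 8; profit = -$69

Profit at each row (π = 13q − TC): q=0: -94; q=1: -124; q=2: -133; q=3: -123; q=4: -112; q=5: -100; q=6: -89; q=7: -79; q=8: -69; q=9: -77.
Profit is maximized at q = 8. AVC there is 79/8 = $9.88 ≤ P, so producing beats shutting down (which would give -$94).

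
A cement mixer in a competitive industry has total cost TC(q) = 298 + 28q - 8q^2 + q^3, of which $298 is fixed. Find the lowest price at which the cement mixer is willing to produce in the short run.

Short-run supply begins at min AVC. From VC = 28q - 8q^2 + q^3, AVC = 28 - 8q + q^2.
dAVC/dq = -8 + 2q = 0 gives q = 4. min AVC = 28 - 8·4 + 4^2 = 12.
The firm shuts down for any P below $12.

$12 per unit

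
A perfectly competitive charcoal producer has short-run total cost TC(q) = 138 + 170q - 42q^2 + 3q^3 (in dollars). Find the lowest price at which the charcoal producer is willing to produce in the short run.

$23 per unit

Short-run supply begins at min AVC. From VC = 170q - 42q^2 + 3q^3, AVC = 170 - 42q + 3q^2.
At the minimum of AVC, MC = AVC. MC = 170 - 84q + 9q^2; setting MC = AVC gives 6q^2 - 42q = 0, so q = 7. min AVC = 23.
So the shutdown price is $23.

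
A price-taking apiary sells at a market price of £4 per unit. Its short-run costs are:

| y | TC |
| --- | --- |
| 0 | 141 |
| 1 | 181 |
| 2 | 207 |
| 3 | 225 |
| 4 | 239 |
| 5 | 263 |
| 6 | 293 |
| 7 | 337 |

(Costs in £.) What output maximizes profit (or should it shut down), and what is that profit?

y = 0 (shut down); profit = -£141

Tabulate TR − TC: y=0: -141; y=1: -177; y=2: -199; y=3: -213; y=4: -223; y=5: -243; y=6: -269; y=7: -309.
Profit is highest at y = 0. Equivalently, the lowest AVC in the table is 122/5 ≈ £24.40 at y = 5, and P = £4 falls below it — price never covers variable cost, so the firm shuts down and loses only its fixed cost.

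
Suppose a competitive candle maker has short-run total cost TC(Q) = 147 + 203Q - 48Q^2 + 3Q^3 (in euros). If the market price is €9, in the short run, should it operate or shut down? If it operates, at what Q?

Shut down

Variable cost is VC = 203Q - 48Q^2 + 3Q^3, so AVC = VC/Q = 203 - 48Q + 3Q^2 and MC = dTC/dQ = 203 - 96Q + 9Q^2.
The AVC parabola has its vertex at Q = 48/6 = 8, where AVC = 203 - 48·8 + 3·8^2 = €11.
Since P = €9 < min AVC = €11, price fails to cover variable cost at any output.
Best response: produce nothing and absorb the €147 fixed cost.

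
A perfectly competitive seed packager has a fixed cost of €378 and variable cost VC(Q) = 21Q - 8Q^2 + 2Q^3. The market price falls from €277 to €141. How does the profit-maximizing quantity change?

Output falls from 8 to 6

AVC = 21 - 8Q + 2Q^2, minimized at Q = 2 where min AVC = €13. MC = 21 - 16Q + 6Q^2.
At P = €277 ≥ min AVC, set P = MC on the rising branch: Q = 8.
At P = €141 ≥ min AVC, set P = MC: Q = 6. The firm stays open but cuts output.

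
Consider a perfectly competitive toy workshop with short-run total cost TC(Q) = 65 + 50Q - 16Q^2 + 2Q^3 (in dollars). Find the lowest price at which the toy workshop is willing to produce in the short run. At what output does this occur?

$18 per unit, at Q = 4

The shutdown price is the minimum of AVC. VC = 50Q - 16Q^2 + 2Q^3, so AVC = 50 - 16Q + 2Q^2.
At the minimum of AVC, MC = AVC. MC = 50 - 32Q + 6Q^2; setting MC = AVC gives 4Q^2 - 16Q = 0, so Q = 4. min AVC = 18.
So the shutdown price is $18.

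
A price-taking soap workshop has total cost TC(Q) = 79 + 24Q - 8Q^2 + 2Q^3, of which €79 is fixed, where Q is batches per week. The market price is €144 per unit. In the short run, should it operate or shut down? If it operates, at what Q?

From TC, MC = TC'(Q) = 24 - 16Q + 6Q^2 and AVC = VC/Q = 24 - 8Q + 2Q^2.
AVC is minimized where dAVC/dQ = -8 + 4Q = 0, at Q = 2; min AVC = 24 - 8·2 + 2·2^2 = €16.
Since P = €144 ≥ min AVC = €16, price covers variable cost and the firm should produce.
P = MC gives -120 - 16Q + 6Q^2 = 0, with roots -10/3 and 6. Take the larger (rising MC): Q* = 6.
Check: AVC at Q = 6 is €48 ≤ P, so revenue covers variable cost.
Profit = P·Q − TC = 144·6 − 367 = €497.

Produce at Q = 6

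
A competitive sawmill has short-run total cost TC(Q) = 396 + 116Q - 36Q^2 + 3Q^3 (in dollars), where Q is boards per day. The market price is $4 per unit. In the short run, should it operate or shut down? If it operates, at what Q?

Shut down

Variable cost is VC = 116Q - 36Q^2 + 3Q^3, so AVC = VC/Q = 116 - 36Q + 3Q^2 and MC = dTC/dQ = 116 - 72Q + 9Q^2.
The AVC parabola has its vertex at Q = 36/6 = 6, where AVC = 116 - 36·6 + 3·6^2 = $8.
P = $4 lies below min AVC = $8; no output level covers variable cost.
Best response: produce nothing and absorb the $396 fixed cost.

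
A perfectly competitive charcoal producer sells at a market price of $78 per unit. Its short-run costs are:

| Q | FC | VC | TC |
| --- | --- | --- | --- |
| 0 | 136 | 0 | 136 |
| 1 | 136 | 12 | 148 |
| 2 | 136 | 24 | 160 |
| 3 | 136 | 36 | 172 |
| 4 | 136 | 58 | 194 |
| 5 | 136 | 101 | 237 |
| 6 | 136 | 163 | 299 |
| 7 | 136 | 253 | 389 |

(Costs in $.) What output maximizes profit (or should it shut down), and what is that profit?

Q = 6; profit = $169

Tabulate TR − TC: Q=0: -136; Q=1: -70; Q=2: -4; Q=3: 62; Q=4: 118; Q=5: 153; Q=6: 169; Q=7: 157.
Profit is maximized at Q = 6. AVC there is 163/6 = $27.17 ≤ P, so producing beats shutting down (which would give -$136).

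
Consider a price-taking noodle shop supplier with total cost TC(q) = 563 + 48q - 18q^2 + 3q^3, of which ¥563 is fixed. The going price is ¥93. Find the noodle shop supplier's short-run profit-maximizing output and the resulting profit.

AVC = 48 - 18q + 3q^2 has its minimum ¥21 at q = 3; price ¥93 clears that bar, so the firm operates.
MC = 48 - 36q + 9q^2. Setting P = MC and taking the root on the rising branch gives q* = 5.
TR = 93·5 = 465. TC = 563 + 165 = 728. Profit = 465 − 728 = -¥263.
That loss of ¥263 beats the ¥563 the firm would lose by shutting down; producing recovers ¥300 of fixed cost.

Profit = -¥263 at q = 5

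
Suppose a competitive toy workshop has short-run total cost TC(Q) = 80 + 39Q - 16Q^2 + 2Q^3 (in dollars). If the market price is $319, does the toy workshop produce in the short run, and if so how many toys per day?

Produce at Q = 10

Strip out fixed cost: VC = 39Q - 16Q^2 + 2Q^3. Then AVC = 39 - 16Q + 2Q^2 and MC = 39 - 32Q + 6Q^2.
AVC hits its minimum where MC = AVC, at Q = 4, giving min AVC = 39 - 16·4 + 2·4^2 = $7.
Because $319 ≥ $7, revenue can cover variable cost; the firm operates.
Solving P = MC: -280 - 32Q + 6Q^2 = 0 ⇒ Q = -14/3 or 10. On the upward-sloping branch, Q* = 10.
Check: AVC at Q = 10 is $79 ≤ P, so revenue covers variable cost.
Profit = P·Q − TC = 319·10 − 870 = $2320.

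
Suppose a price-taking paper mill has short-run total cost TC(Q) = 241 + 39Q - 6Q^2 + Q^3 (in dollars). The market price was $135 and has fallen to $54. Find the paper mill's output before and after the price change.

AVC = 39 - 6Q + Q^2, minimized at Q = 3 where min AVC = $30. MC = 39 - 12Q + 3Q^2.
With P = $135 above the shutdown price, P = MC gives Q = 8.
At P = $54 ≥ min AVC, set P = MC: Q = 5. The firm stays open but cuts output.

Output falls from 8 to 5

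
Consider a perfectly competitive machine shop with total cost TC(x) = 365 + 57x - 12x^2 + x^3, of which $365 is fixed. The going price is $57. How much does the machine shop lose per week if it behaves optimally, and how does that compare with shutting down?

Profit = -$109 at x = 8

AVC = 57 - 12x + x^2; min AVC = $21 at x = 6. Since P = $57 ≥ min AVC, the firm produces.
MC = 57 - 24x + 3x^2. Setting P = MC and taking the root on the rising branch gives x* = 8.
TR = 57·8 = 456. TC = 365 + 200 = 565. Profit = 456 − 565 = -$109.
Shutting down would mean losing the fixed cost of $365, so operating at a loss of $109 is better by $256.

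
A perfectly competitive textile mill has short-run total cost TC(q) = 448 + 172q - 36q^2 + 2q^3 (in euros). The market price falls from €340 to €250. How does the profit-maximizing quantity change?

Output falls from 14 to 13

MC = 172 - 72q + 6q^2; the shutdown threshold is min AVC = €10 (at q = 9).
At P = €340 ≥ min AVC, set P = MC on the rising branch: q = 14.
At P = €250 ≥ min AVC, set P = MC: q = 13. The firm stays open but cuts output.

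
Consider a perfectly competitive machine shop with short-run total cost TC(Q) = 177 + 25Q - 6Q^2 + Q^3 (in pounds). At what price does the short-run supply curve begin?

£16 per unit

The firm shuts down when price falls below the minimum of average variable cost. AVC = VC/Q = 25 - 6Q + Q^2.
At the minimum of AVC, MC = AVC. MC = 25 - 12Q + 3Q^2; setting MC = AVC gives 2Q^2 - 6Q = 0, so Q = 3. min AVC = 16.
So the shutdown price is £16.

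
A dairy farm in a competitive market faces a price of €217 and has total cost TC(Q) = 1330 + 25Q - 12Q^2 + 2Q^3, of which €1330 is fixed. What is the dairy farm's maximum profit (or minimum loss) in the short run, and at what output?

AVC = 25 - 12Q + 2Q^2 has its minimum €7 at Q = 3; price €217 clears that bar, so the firm operates.
MC = 25 - 24Q + 6Q^2. Setting P = MC and taking the root on the rising branch gives Q* = 8.
TR = 217·8 = 1736. TC = 1330 + 456 = 1786. Profit = 1736 − 1786 = -€50.
That loss of €50 beats the €1330 the firm would lose by shutting down; producing recovers €1280 of fixed cost.

Profit = -€50 at Q = 8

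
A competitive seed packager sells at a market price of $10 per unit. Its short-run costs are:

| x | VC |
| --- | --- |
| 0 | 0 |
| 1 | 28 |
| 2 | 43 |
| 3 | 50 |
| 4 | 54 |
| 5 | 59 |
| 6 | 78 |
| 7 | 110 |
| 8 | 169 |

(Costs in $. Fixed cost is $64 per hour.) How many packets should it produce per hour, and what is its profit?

Compute π = P·x − TC at each output: x=0: -64; x=1: -82; x=2: -87; x=3: -84; x=4: -78; x=5: -73; x=6: -82; x=7: -104; x=8: -153.
Profit is highest at x = 0. Equivalently, the lowest AVC in the table is 59/5 ≈ $11.80 at x = 5, and P = $10 falls below it — price never covers variable cost, so the firm shuts down and loses only its fixed cost.

x = 0 (shut down); profit = -$64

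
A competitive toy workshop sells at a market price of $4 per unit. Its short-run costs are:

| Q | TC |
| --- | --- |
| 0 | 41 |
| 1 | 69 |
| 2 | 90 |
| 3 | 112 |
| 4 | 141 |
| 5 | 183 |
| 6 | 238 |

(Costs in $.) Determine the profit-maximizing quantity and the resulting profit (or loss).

Profit at each row (π = 4Q − TC): Q=0: -41; Q=1: -65; Q=2: -82; Q=3: -100; Q=4: -125; Q=5: -163; Q=6: -214.
Profit is highest at Q = 0. Equivalently, the lowest AVC in the table is 71/3 ≈ $23.67 at Q = 3, and P = $4 falls below it — price never covers variable cost, so the firm shuts down and loses only its fixed cost.

Q = 0 (shut down); profit = -$41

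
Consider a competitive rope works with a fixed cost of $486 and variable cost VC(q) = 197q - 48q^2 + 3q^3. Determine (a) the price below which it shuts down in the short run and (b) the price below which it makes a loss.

Shutdown price = $5; break-even price = $62

Shutdown price = min AVC. AVC = 197 - 48q + 3q^2, with vertex at q = 8 and minimum $5.
ATC = 486/q + 197 - 48q + 3q^2. Setting dATC/dq = −486/q^2 − 48 + 6q = 0 gives q = 9 (since 6·9^3 − 48·9^2 = 486).
min ATC = 486/9 + 197 − 48·9 + 3·9^2 = $62. That is the break-even price.
For $5 ≤ P < $62 the firm produces at a loss; below $5 it shuts down.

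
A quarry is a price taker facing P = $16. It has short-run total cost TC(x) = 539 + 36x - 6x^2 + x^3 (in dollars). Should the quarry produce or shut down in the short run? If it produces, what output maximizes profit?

From TC, MC = TC'(x) = 36 - 12x + 3x^2 and AVC = VC/x = 36 - 6x + x^2.
The AVC parabola has its vertex at x = 6/2 = 3, where AVC = 36 - 6·3 + 3^2 = $27.
Since P = $16 < min AVC = $27, price fails to cover variable cost at any output.
The firm minimizes its loss by shutting down and losing only its fixed cost of $539.

Shut down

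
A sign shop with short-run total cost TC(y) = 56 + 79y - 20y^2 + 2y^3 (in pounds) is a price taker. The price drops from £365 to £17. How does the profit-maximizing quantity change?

Output falls from 11 to 0 (the firm shuts down)

MC = 79 - 40y + 6y^2; the shutdown threshold is min AVC = £29 (at y = 5).
With P = £365 above the shutdown price, P = MC gives y = 11.
At P = £17 < min AVC = £29, price no longer covers variable cost at any output, so the firm shuts down: y = 0.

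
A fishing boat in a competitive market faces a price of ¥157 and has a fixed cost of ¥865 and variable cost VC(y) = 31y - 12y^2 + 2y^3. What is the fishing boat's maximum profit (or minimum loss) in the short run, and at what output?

AVC = 31 - 12y + 2y^2 has its minimum ¥13 at y = 3; price ¥157 clears that bar, so the firm operates.
With MC = 31 - 24y + 6y^2, P = MC on the upward-sloping part at y* = 7.
TR = 157·7 = 1099. TC = 865 + 315 = 1180. Profit = 1099 − 1180 = -¥81.
By producing, the firm covers all variable cost plus ¥784 of fixed cost; shutting down would lose the full ¥865.

Profit = -¥81 at y = 7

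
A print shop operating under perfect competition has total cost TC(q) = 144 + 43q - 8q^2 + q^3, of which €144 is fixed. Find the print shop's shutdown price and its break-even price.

Shutdown price = €27; break-even price = €55

Shutdown price = min AVC. AVC = 43 - 8q + q^2, with vertex at q = 4 and minimum €27.
ATC = 144/q + 43 - 8q + q^2. Setting dATC/dq = −144/q^2 − 8 + 2q = 0 gives q = 6 (since 2·6^3 − 8·6^2 = 144).
min ATC = 144/6 + 43 − 8·6 + 6^2 = €55. That is the break-even price.
For €27 ≤ P < €55 the firm produces at a loss; below €27 it shuts down.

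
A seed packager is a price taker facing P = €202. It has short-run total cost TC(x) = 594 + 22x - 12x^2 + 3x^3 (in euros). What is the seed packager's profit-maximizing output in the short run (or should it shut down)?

Produce at x = 6

Strip out fixed cost: VC = 22x - 12x^2 + 3x^3. Then AVC = 22 - 12x + 3x^2 and MC = 22 - 24x + 9x^2.
AVC hits its minimum where MC = AVC, at x = 2, giving min AVC = 22 - 12·2 + 3·2^2 = €10.
P = €202 exceeds min AVC = €10, so the firm stays open.
Solving P = MC: -180 - 24x + 9x^2 = 0 ⇒ x = -10/3 or 6. On the upward-sloping branch, x* = 6.
Check: AVC at x = 6 is €58 ≤ P, so revenue covers variable cost.
Profit = P·x − TC = 202·6 − 942 = €270.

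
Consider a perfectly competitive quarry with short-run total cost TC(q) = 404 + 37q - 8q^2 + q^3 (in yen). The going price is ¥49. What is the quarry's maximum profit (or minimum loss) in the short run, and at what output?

AVC = 37 - 8q + q^2 has its minimum ¥21 at q = 4; price ¥49 clears that bar, so the firm operates.
With MC = 37 - 16q + 3q^2, P = MC on the upward-sloping part at q* = 6.
TR = 49·6 = 294. TC = 404 + 150 = 554. Profit = 294 − 554 = -¥260.
Shutting down would mean losing the fixed cost of ¥404, so operating at a loss of ¥260 is better by ¥144.

Profit = -¥260 at q = 6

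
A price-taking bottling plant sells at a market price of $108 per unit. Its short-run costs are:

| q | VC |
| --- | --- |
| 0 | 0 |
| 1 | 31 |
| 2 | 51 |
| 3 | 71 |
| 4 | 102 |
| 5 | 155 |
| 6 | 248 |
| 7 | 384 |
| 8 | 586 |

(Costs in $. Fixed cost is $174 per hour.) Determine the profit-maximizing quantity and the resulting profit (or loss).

Profit at each row (π = 108q − TC): q=0: -174; q=1: -97; q=2: -9; q=3: 79; q=4: 156; q=5: 211; q=6: 226; q=7: 198; q=8: 104.
Profit is maximized at q = 6. AVC there is 248/6 = $41.33 ≤ P, so producing beats shutting down (which would give -$174).

q = 6; profit = $226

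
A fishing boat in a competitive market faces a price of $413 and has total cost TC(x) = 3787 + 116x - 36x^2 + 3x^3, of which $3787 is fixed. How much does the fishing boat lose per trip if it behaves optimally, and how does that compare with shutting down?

AVC = 116 - 36x + 3x^2 has its minimum $8 at x = 6; price $413 clears that bar, so the firm operates.
With MC = 116 - 72x + 9x^2, P = MC on the upward-sloping part at x* = 11.
TR = 413·11 = 4543. TC = 3787 + 913 = 4700. Profit = 4543 − 4700 = -$157.
Shutting down would mean losing the fixed cost of $3787, so operating at a loss of $157 is better by $3630.

Profit = -$157 at x = 11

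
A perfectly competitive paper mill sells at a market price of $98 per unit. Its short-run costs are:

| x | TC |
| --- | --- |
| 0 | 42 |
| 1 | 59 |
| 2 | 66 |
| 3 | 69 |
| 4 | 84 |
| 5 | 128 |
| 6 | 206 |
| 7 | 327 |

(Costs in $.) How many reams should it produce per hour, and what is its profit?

x = 6; profit = $382

Compute π = P·x − TC at each output: x=0: -42; x=1: 39; x=2: 130; x=3: 225; x=4: 308; x=5: 362; x=6: 382; x=7: 359.
Profit is maximized at x = 6. AVC there is 164/6 = $27.33 ≤ P, so producing beats shutting down (which would give -$42).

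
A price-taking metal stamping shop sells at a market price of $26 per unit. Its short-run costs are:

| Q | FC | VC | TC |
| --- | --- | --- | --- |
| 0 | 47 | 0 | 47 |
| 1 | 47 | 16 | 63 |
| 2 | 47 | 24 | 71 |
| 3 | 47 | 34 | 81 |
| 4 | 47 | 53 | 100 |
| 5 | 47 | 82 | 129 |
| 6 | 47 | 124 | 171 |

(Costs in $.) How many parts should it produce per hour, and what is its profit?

Q = 4; profit = $4

Profit at each row (π = 26Q − TC): Q=0: -47; Q=1: -37; Q=2: -19; Q=3: -3; Q=4: 4; Q=5: 1; Q=6: -15.
Profit is maximized at Q = 4. AVC there is 53/4 = $13.25 ≤ P, so producing beats shutting down (which would give -$47).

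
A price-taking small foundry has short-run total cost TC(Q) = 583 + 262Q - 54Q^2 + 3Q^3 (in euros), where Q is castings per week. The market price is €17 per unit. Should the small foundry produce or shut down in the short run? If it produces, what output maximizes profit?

Shut down

Variable cost is VC = 262Q - 54Q^2 + 3Q^3, so AVC = VC/Q = 262 - 54Q + 3Q^2 and MC = dTC/dQ = 262 - 108Q + 9Q^2.
The AVC parabola has its vertex at Q = 54/6 = 9, where AVC = 262 - 54·9 + 3·9^2 = €19.
Since P = €17 < min AVC = €19, price fails to cover variable cost at any output.
Best response: produce nothing and absorb the €583 fixed cost.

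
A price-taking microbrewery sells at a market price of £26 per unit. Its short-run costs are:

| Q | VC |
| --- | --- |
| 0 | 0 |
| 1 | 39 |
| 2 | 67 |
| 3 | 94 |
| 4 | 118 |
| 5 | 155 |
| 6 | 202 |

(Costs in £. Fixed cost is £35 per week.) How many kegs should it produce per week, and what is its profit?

Q = 0 (shut down); profit = -£35

Compute π = P·Q − TC at each output: Q=0: -35; Q=1: -48; Q=2: -50; Q=3: -51; Q=4: -49; Q=5: -60; Q=6: -81.
Profit is highest at Q = 0. Equivalently, the lowest AVC in the table is 118/4 ≈ £29.50 at Q = 4, and P = £26 falls below it — price never covers variable cost, so the firm shuts down and loses only its fixed cost.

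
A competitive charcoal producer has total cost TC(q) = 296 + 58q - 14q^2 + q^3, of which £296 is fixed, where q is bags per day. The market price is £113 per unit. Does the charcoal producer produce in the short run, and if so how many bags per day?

Strip out fixed cost: VC = 58q - 14q^2 + q^3. Then AVC = 58 - 14q + q^2 and MC = 58 - 28q + 3q^2.
AVC is minimized where dAVC/dq = -14 + 2q = 0, at q = 7; min AVC = 58 - 14·7 + 7^2 = £9.
Since P = £113 ≥ min AVC = £9, price covers variable cost and the firm should produce.
Set P = MC: 113 = 58 - 28q + 3q^2 → -55 - 28q + 3q^2 = 0. The roots are q = -5/3 and q = 11; the profit-maximizing output is on the rising part of MC, so q* = 11.
Check: AVC at q = 11 is £25 ≤ P, so revenue covers variable cost.
Profit = P·q − TC = 113·11 − 571 = £672.

Produce at q = 11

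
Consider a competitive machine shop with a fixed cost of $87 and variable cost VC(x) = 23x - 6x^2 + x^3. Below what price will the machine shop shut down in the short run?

$14 per unit

Short-run supply begins at min AVC. From VC = 23x - 6x^2 + x^3, AVC = 23 - 6x + x^2.
At the minimum of AVC, MC = AVC. MC = 23 - 12x + 3x^2; setting MC = AVC gives 2x^2 - 6x = 0, so x = 3. min AVC = 14.
For P < $14 the firm produces nothing.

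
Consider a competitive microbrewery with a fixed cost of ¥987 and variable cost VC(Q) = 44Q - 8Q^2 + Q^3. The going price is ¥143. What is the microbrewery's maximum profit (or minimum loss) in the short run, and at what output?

Profit = -¥177 at Q = 9

AVC = 44 - 8Q + Q^2 has its minimum ¥28 at Q = 4; price ¥143 clears that bar, so the firm operates.
With MC = 44 - 16Q + 3Q^2, P = MC on the upward-sloping part at Q* = 9.
TR = 143·9 = 1287. TC = 987 + 477 = 1464. Profit = 1287 − 1464 = -¥177.
That loss of ¥177 beats the ¥987 the firm would lose by shutting down; producing recovers ¥810 of fixed cost.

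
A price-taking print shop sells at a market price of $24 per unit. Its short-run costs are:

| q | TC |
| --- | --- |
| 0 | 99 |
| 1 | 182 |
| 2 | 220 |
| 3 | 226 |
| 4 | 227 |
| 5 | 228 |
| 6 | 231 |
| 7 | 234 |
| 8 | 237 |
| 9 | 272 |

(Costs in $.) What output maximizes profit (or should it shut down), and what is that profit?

Profit at each row (π = 24q − TC): q=0: -99; q=1: -158; q=2: -172; q=3: -154; q=4: -131; q=5: -108; q=6: -87; q=7: -66; q=8: -45; q=9: -56.
Profit is maximized at q = 8. AVC there is 138/8 = $17.25 ≤ P, so producing beats shutting down (which would give -$99).

q = 8; profit = -$45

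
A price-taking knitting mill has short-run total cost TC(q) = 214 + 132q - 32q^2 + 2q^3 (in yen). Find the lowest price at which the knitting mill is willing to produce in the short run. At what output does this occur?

¥4 per unit, at q = 8

The firm shuts down when price falls below the minimum of average variable cost. AVC = VC/q = 132 - 32q + 2q^2.
dAVC/dq = -32 + 4q = 0 gives q = 8. min AVC = 132 - 32·8 + 2·8^2 = 4.
The firm shuts down for any P below ¥4.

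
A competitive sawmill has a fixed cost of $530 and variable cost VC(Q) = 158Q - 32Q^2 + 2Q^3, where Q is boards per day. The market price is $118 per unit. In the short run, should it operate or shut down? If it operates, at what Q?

Produce at Q = 10

Strip out fixed cost: VC = 158Q - 32Q^2 + 2Q^3. Then AVC = 158 - 32Q + 2Q^2 and MC = 158 - 64Q + 6Q^2.
The AVC parabola has its vertex at Q = 32/4 = 8, where AVC = 158 - 32·8 + 2·8^2 = $30.
Because $118 ≥ $30, revenue can cover variable cost; the firm operates.
Solving P = MC: 40 - 64Q + 6Q^2 = 0 ⇒ Q = 2/3 or 10. On the upward-sloping branch, Q* = 10.
Check: AVC at Q = 10 is $38 ≤ P, so revenue covers variable cost.
Profit = P·Q − TC = 118·10 − 910 = $270.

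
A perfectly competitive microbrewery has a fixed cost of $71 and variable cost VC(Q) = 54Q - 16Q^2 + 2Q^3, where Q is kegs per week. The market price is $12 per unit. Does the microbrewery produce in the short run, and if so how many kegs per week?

Shut down

Strip out fixed cost: VC = 54Q - 16Q^2 + 2Q^3. Then AVC = 54 - 16Q + 2Q^2 and MC = 54 - 32Q + 6Q^2.
The AVC parabola has its vertex at Q = 16/4 = 4, where AVC = 54 - 16·4 + 2·4^2 = $22.
P = $12 lies below min AVC = $22; no output level covers variable cost.
Best response: produce nothing and absorb the $71 fixed cost.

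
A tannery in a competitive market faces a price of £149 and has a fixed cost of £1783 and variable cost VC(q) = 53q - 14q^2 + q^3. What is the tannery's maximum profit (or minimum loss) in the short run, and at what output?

AVC = 53 - 14q + q^2; min AVC = £4 at q = 7. Since P = £149 ≥ min AVC, the firm produces.
MC = 53 - 28q + 3q^2. Setting P = MC and taking the root on the rising branch gives q* = 12.
TR = 149·12 = 1788. TC = 1783 + 348 = 2131. Profit = 1788 − 2131 = -£343.
By producing, the firm covers all variable cost plus £1440 of fixed cost; shutting down would lose the full £1783.

Profit = -£343 at q = 12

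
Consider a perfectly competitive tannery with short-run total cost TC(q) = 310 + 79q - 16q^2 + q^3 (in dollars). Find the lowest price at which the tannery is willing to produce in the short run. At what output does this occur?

$15 per unit, at q = 8

Short-run supply begins at min AVC. From VC = 79q - 16q^2 + q^3, AVC = 79 - 16q + q^2.
dAVC/dq = -16 + 2q = 0 gives q = 8. min AVC = 79 - 16·8 + 8^2 = 15.
The firm shuts down for any P below $15.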